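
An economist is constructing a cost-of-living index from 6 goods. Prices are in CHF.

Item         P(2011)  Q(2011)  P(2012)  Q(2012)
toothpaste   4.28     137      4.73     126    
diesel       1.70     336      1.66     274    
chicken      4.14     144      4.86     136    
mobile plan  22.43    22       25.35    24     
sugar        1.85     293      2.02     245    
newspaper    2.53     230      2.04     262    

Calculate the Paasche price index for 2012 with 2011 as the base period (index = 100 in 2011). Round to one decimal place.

103.9

Paasche price index uses current-period quantities as weights.
ΣP(2012)·Q(2012) = 4.73×126 + 1.66×274 + 4.86×136 + 25.35×24 + 2.02×245 + 2.04×262 = 595.98 + 454.84 + 660.96 + 608.4 + 494.9 + 534.48 = 3349.56
ΣP(2011)·Q(2012) = 4.28×126 + 1.70×274 + 4.14×136 + 22.43×24 + 1.85×245 + 2.53×262 = 539.28 + 465.8 + 563.04 + 538.32 + 453.25 + 662.86 = 3222.55
Index = 3349.56 / 3222.55 × 100 = 103.9413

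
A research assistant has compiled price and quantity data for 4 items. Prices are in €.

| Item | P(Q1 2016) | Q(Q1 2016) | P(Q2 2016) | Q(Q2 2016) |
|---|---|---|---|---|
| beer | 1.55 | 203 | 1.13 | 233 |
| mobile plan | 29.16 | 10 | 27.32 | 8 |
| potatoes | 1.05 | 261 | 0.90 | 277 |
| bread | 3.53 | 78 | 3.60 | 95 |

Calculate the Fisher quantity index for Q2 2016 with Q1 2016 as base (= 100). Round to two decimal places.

105.51

Laspeyres component (base-period weights):
ΣP(Q1 2016)Q(Q2 2016) = 1.55×233 + 29.16×8 + 1.05×277 + 3.53×95 = 361.15 + 233.28 + 290.85 + 335.35 = 1220.63
ΣP(Q1 2016)Q(Q1 2016) = 1.55×203 + 29.16×10 + 1.05×261 + 3.53×78 = 314.65 + 291.6 + 274.05 + 275.34 = 1155.64
L = 1220.63 / 1155.64 × 100 = 105.6237
Paasche component (current-period weights):
ΣP(Q2 2016)Q(Q2 2016) = 1.13×233 + 27.32×8 + 0.90×277 + 3.60×95 = 263.29 + 218.56 + 249.3 + 342 = 1073.15
ΣP(Q2 2016)Q(Q1 2016) = 1.13×203 + 27.32×10 + 0.90×261 + 3.60×78 = 229.39 + 273.2 + 234.9 + 280.8 = 1018.29
P = 1073.15 / 1018.29 × 100 = 105.3875
Fisher = √(L × P) = √(105.6237 × 105.3875) = 105.5055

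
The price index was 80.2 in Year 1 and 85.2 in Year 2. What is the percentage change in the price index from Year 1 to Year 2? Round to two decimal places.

Change = (85.2 − 80.2) / 80.2 × 100
       = 5.0 / 80.2 × 100 = 6.2344%

6.23%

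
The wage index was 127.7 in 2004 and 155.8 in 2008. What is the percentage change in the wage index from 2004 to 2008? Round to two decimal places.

22.00%

Change = (155.8 − 127.7) / 127.7 × 100
       = 28.1 / 127.7 × 100 = 22.0047%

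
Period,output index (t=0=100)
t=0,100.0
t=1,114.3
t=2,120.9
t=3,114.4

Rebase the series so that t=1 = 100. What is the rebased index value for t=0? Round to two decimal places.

Rebased(t=0) = 100.0 / 114.3 × 100 = 87.4891

87.49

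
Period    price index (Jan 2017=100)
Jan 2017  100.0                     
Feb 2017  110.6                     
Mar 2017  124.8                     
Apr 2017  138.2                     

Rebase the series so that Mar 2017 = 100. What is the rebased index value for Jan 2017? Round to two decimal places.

Rebased(Jan 2017) = 100.0 / 124.8 × 100 = 80.1282

80.13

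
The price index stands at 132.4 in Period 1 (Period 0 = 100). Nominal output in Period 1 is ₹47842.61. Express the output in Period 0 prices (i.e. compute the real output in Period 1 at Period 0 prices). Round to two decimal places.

Real = Nominal ÷ (Index/100) = 47842.61 ÷ (132.4/100)
     = 47842.61 ÷ 1.324 = 36134.9018

36134.90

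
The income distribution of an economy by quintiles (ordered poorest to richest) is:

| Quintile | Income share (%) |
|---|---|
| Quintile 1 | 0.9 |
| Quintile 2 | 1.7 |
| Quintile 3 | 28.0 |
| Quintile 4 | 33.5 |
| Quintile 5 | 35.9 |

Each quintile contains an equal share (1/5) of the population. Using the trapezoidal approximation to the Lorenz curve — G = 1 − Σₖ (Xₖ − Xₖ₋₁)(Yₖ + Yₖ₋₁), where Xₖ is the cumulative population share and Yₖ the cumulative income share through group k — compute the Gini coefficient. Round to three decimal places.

0.407

Cumulative income shares Yₖ: 0.0090, 0.0260, 0.3060, 0.6410, 1.0000
Σ (Xₖ−Xₖ₋₁)(Yₖ+Yₖ₋₁) = (1/5)(0.0090+0.0000) + (1/5)(0.0260+0.0090) + (1/5)(0.3060+0.0260) + (1/5)(0.6410+0.3060) + (1/5)(1.0000+0.6410)
  = 0.0018 + 0.0070 + 0.0664 + 0.1894 + 0.3282 = 0.5928
G = 1 − 0.5928 = 0.4072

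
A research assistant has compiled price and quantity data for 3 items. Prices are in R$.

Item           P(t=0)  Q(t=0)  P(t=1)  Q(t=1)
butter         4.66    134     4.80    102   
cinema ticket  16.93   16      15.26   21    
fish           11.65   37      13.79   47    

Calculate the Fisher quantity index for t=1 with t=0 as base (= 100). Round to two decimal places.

104.13

Laspeyres component (base-period weights):
ΣP(t=0)Q(t=1) = 4.66×102 + 16.93×21 + 11.65×47 = 475.32 + 355.53 + 547.55 = 1378.4
ΣP(t=0)Q(t=0) = 4.66×134 + 16.93×16 + 11.65×37 = 624.44 + 270.88 + 431.05 = 1326.37
L = 1378.4 / 1326.37 × 100 = 103.9227
Paasche component (current-period weights):
ΣP(t=1)Q(t=1) = 4.80×102 + 15.26×21 + 13.79×47 = 489.6 + 320.46 + 648.13 = 1458.19
ΣP(t=1)Q(t=0) = 4.80×134 + 15.26×16 + 13.79×37 = 643.2 + 244.16 + 510.23 = 1397.59
P = 1458.19 / 1397.59 × 100 = 104.3360
Fisher = √(L × P) = √(103.9227 × 104.3360) = 104.1292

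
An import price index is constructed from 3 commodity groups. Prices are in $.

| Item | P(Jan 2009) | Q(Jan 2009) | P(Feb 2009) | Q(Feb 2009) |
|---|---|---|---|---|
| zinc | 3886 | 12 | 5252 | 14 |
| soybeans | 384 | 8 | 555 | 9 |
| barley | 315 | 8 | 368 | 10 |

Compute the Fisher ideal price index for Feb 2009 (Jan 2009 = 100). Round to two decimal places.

134.78

Laspeyres component (base-period weights):
ΣP(Feb 2009)Q(Jan 2009) = 5252×12 + 555×8 + 368×8 = 63024 + 4440 + 2944 = 70408
ΣP(Jan 2009)Q(Jan 2009) = 3886×12 + 384×8 + 315×8 = 46632 + 3072 + 2520 = 52224
L = 70408 / 52224 × 100 = 134.8192
Paasche component (current-period weights):
ΣP(Feb 2009)Q(Feb 2009) = 5252×14 + 555×9 + 368×10 = 73528 + 4995 + 3680 = 82203
ΣP(Jan 2009)Q(Feb 2009) = 3886×14 + 384×9 + 315×10 = 54404 + 3456 + 3150 = 61010
P = 82203 / 61010 × 100 = 134.7369
Fisher = √(L × P) = √(134.8192 × 134.7369) = 134.7781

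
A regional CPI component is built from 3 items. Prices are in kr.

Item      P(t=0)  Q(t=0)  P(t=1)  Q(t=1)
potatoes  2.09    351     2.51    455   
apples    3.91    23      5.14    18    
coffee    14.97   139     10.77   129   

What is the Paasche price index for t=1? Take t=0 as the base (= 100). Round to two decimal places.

88.87

Paasche price index uses current-period quantities as weights.
ΣP(t=1)·Q(t=1) = 2.51×455 + 5.14×18 + 10.77×129 = 1142.05 + 92.52 + 1389.33 = 2623.9
ΣP(t=0)·Q(t=1) = 2.09×455 + 3.91×18 + 14.97×129 = 950.95 + 70.38 + 1931.13 = 2952.46
Index = 2623.9 / 2952.46 × 100 = 88.8717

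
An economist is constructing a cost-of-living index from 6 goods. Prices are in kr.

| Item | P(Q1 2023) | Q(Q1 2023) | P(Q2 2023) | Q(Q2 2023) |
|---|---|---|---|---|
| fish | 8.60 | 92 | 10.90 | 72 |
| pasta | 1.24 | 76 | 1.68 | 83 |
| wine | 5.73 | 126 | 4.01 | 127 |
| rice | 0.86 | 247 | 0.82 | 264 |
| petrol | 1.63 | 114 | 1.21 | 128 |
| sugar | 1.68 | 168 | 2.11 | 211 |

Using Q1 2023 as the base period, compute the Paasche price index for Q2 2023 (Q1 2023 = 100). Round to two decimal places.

100.45

Paasche price index uses current-period quantities as weights.
ΣP(Q2 2023)·Q(Q2 2023) = 10.90×72 + 1.68×83 + 4.01×127 + 0.82×264 + 1.21×128 + 2.11×211 = 784.8 + 139.44 + 509.27 + 216.48 + 154.88 + 445.21 = 2250.08
ΣP(Q1 2023)·Q(Q2 2023) = 8.60×72 + 1.24×83 + 5.73×127 + 0.86×264 + 1.63×128 + 1.68×211 = 619.2 + 102.92 + 727.71 + 227.04 + 208.64 + 354.48 = 2239.99
Index = 2250.08 / 2239.99 × 100 = 100.4504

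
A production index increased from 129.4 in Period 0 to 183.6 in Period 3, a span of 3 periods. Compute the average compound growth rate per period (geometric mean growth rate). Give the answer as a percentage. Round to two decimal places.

12.37%

Growth factor = (183.6/129.4)^(1/3) = (1.418856)^(1/3) = 1.123689
Growth rate = 1.123689 − 1 = 0.123689 = 12.3689%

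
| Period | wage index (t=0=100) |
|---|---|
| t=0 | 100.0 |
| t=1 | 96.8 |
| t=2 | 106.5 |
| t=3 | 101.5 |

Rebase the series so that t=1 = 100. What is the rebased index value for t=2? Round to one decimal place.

Rebased(t=2) = 106.5 / 96.8 × 100 = 110.0207

110.0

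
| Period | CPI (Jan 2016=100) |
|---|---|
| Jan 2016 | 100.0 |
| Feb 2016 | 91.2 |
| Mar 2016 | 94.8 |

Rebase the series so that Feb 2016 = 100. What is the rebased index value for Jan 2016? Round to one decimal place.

109.6

Rebased(Jan 2016) = 100.0 / 91.2 × 100 = 109.6491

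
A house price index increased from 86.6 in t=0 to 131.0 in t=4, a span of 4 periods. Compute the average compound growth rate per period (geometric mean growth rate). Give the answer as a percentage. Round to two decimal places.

Growth factor = (131.0/86.6)^(1/4) = (1.512702)^(1/4) = 1.109017
Growth rate = 1.109017 − 1 = 0.109017 = 10.9017%

10.90%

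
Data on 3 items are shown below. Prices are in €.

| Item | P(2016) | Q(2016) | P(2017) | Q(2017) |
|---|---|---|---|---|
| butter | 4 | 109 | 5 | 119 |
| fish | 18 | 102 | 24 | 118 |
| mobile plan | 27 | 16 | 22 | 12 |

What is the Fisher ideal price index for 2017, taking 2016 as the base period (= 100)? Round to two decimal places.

124.96

Laspeyres component (base-period weights):
ΣP(2017)Q(2016) = 5×109 + 24×102 + 22×16 = 545 + 2448 + 352 = 3345
ΣP(2016)Q(2016) = 4×109 + 18×102 + 27×16 = 436 + 1836 + 432 = 2704
L = 3345 / 2704 × 100 = 123.7056
Paasche component (current-period weights):
ΣP(2017)Q(2017) = 5×119 + 24×118 + 22×12 = 595 + 2832 + 264 = 3691
ΣP(2016)Q(2017) = 4×119 + 18×118 + 27×12 = 476 + 2124 + 324 = 2924
P = 3691 / 2924 × 100 = 126.2312
Fisher = √(L × P) = √(123.7056 × 126.2312) = 124.9620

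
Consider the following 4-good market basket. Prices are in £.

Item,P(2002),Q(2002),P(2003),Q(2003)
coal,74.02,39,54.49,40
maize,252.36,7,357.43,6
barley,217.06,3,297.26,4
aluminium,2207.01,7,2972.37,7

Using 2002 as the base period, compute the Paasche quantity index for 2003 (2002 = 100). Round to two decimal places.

Paasche quantity index uses current-period prices as weights.
ΣP(2003)·Q(2003) = 54.49×40 + 357.43×6 + 297.26×4 + 2972.37×7 = 2179.6 + 2144.58 + 1189.04 + 20806.59 = 26319.81
ΣP(2003)·Q(2002) = 54.49×39 + 357.43×7 + 297.26×3 + 2972.37×7 = 2125.11 + 2502.01 + 891.78 + 20806.59 = 26325.49
Index = 26319.81 / 26325.49 × 100 = 99.9784

99.98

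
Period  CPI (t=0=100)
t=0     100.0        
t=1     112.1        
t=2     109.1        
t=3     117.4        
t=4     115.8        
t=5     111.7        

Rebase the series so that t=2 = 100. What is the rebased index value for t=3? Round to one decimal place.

107.6

Rebased(t=3) = 117.4 / 109.1 × 100 = 107.6077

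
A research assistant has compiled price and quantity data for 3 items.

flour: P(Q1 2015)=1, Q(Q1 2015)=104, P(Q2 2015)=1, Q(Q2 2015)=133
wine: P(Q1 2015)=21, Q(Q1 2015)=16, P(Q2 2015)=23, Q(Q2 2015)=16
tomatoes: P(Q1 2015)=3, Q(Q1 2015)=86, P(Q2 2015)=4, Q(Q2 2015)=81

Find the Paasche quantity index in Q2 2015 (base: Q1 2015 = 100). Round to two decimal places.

Paasche quantity index uses current-period prices as weights.
ΣP(Q2 2015)·Q(Q2 2015) = 1×133 + 23×16 + 4×81 = 133 + 368 + 324 = 825
ΣP(Q2 2015)·Q(Q1 2015) = 1×104 + 23×16 + 4×86 = 104 + 368 + 344 = 816
Index = 825 / 816 × 100 = 101.1029

101.10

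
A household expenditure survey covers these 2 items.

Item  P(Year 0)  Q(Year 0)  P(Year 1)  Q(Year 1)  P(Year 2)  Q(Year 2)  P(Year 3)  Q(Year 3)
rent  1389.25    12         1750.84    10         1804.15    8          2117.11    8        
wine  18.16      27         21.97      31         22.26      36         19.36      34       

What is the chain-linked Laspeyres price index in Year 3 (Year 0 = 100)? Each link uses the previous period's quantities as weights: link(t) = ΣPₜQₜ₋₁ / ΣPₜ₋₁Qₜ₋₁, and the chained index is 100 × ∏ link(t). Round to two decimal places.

150.05

Link Year 0→Year 1:
ΣP(Year 1)Q(Year 0) = 1750.84×12 + 21.97×27 = 21010.08 + 593.19 = 21603.27
ΣP(Year 0)Q(Year 0) = 1389.25×12 + 18.16×27 = 16671 + 490.32 = 17161.32
link = 21603.27/17161.32 = 1.258835
Link Year 1→Year 2:
ΣP(Year 2)Q(Year 1) = 1804.15×10 + 22.26×31 = 18041.5 + 690.06 = 18731.56
ΣP(Year 1)Q(Year 1) = 1750.84×10 + 21.97×31 = 17508.4 + 681.07 = 18189.47
link = 18731.56/18189.47 = 1.029802
Link Year 2→Year 3:
ΣP(Year 3)Q(Year 2) = 2117.11×8 + 19.36×36 = 16936.88 + 696.96 = 17633.84
ΣP(Year 2)Q(Year 2) = 1804.15×8 + 22.26×36 = 14433.2 + 801.36 = 15234.56
link = 17633.84/15234.56 = 1.157489
Chained index = 100 × 1.258835 × 1.029802 × 1.157489 = 150.0513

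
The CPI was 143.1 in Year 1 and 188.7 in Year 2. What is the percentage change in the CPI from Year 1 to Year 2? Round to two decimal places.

Change = (188.7 − 143.1) / 143.1 × 100
       = 45.6 / 143.1 × 100 = 31.8658%

31.87%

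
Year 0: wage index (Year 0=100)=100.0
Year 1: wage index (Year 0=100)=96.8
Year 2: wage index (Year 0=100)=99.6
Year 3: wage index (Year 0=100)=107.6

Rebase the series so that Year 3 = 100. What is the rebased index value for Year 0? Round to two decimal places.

Rebased(Year 0) = 100.0 / 107.6 × 100 = 92.9368

92.94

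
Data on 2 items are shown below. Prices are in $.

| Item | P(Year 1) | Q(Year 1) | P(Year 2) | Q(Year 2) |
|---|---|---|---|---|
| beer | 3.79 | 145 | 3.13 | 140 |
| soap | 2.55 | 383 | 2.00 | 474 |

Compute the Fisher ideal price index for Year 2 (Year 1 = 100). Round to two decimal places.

79.81

Laspeyres component (base-period weights):
ΣP(Year 2)Q(Year 1) = 3.13×145 + 2.00×383 = 453.85 + 766 = 1219.85
ΣP(Year 1)Q(Year 1) = 3.79×145 + 2.55×383 = 549.55 + 976.65 = 1526.2
L = 1219.85 / 1526.2 × 100 = 79.9273
Paasche component (current-period weights):
ΣP(Year 2)Q(Year 2) = 3.13×140 + 2.00×474 = 438.2 + 948 = 1386.2
ΣP(Year 1)Q(Year 2) = 3.79×140 + 2.55×474 = 530.6 + 1208.7 = 1739.3
P = 1386.2 / 1739.3 × 100 = 79.6987
Fisher = √(L × P) = √(79.9273 × 79.6987) = 79.8129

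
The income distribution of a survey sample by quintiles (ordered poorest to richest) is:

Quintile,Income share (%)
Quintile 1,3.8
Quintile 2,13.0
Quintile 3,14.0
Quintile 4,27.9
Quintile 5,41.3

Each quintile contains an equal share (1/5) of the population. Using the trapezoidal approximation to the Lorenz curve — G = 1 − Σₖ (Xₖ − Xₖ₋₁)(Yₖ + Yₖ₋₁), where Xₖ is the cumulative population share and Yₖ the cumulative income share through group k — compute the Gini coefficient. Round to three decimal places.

Cumulative income shares Yₖ: 0.0380, 0.1680, 0.3080, 0.5870, 1.0000
Σ (Xₖ−Xₖ₋₁)(Yₖ+Yₖ₋₁) = (1/5)(0.0380+0.0000) + (1/5)(0.1680+0.0380) + (1/5)(0.3080+0.1680) + (1/5)(0.5870+0.3080) + (1/5)(1.0000+0.5870)
  = 0.0076 + 0.0412 + 0.0952 + 0.1790 + 0.3174 = 0.6404
G = 1 − 0.6404 = 0.3596

0.360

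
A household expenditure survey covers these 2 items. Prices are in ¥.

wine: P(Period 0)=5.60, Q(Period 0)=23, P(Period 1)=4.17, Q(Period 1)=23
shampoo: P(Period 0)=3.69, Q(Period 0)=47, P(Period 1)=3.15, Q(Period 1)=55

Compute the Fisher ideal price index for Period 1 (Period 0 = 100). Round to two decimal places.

Laspeyres component (base-period weights):
ΣP(Period 1)Q(Period 0) = 4.17×23 + 3.15×47 = 95.91 + 148.05 = 243.96
ΣP(Period 0)Q(Period 0) = 5.60×23 + 3.69×47 = 128.8 + 173.43 = 302.23
L = 243.96 / 302.23 × 100 = 80.7200
Paasche component (current-period weights):
ΣP(Period 1)Q(Period 1) = 4.17×23 + 3.15×55 = 95.91 + 173.25 = 269.16
ΣP(Period 0)Q(Period 1) = 5.60×23 + 3.69×55 = 128.8 + 202.95 = 331.75
P = 269.16 / 331.75 × 100 = 81.1334
Fisher = √(L × P) = √(80.7200 × 81.1334) = 80.9264

80.93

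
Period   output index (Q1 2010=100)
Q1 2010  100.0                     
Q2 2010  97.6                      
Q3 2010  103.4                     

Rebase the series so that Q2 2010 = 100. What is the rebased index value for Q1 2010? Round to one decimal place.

102.5

Rebased(Q1 2010) = 100.0 / 97.6 × 100 = 102.4590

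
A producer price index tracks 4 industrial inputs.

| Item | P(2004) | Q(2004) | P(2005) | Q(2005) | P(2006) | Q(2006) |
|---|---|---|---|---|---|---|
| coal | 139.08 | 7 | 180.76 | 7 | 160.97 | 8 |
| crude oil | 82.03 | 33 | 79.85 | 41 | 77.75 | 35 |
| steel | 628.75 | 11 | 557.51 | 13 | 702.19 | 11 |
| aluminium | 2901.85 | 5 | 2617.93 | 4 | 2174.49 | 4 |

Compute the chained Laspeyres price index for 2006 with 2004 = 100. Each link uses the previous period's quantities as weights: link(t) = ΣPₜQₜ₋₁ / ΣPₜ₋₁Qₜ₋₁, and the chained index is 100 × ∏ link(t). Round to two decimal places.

Link 2004→2005:
ΣP(2005)Q(2004) = 180.76×7 + 79.85×33 + 557.51×11 + 2617.93×5 = 1265.32 + 2635.05 + 6132.61 + 13089.65 = 23122.63
ΣP(2004)Q(2004) = 139.08×7 + 82.03×33 + 628.75×11 + 2901.85×5 = 973.56 + 2706.99 + 6916.25 + 14509.25 = 25106.05
link = 23122.63/25106.05 = 0.920998
Link 2005→2006:
ΣP(2006)Q(2005) = 160.97×7 + 77.75×41 + 702.19×13 + 2174.49×4 = 1126.79 + 3187.75 + 9128.47 + 8697.96 = 22140.97
ΣP(2005)Q(2005) = 180.76×7 + 79.85×41 + 557.51×13 + 2617.93×4 = 1265.32 + 3273.85 + 7247.63 + 10471.72 = 22258.52
link = 22140.97/22258.52 = 0.994719
Chained index = 100 × 0.920998 × 0.994719 = 91.6134

91.61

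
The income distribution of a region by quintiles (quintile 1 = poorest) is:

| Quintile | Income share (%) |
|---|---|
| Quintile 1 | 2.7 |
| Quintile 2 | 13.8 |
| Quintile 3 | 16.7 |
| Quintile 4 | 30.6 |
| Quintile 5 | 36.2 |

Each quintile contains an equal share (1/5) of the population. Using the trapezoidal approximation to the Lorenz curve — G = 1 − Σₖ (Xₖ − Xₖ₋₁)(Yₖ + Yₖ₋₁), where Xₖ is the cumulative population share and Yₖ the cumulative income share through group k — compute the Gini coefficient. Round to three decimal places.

Cumulative income shares Yₖ: 0.0270, 0.1650, 0.3320, 0.6380, 1.0000
Σ (Xₖ−Xₖ₋₁)(Yₖ+Yₖ₋₁) = (1/5)(0.0270+0.0000) + (1/5)(0.1650+0.0270) + (1/5)(0.3320+0.1650) + (1/5)(0.6380+0.3320) + (1/5)(1.0000+0.6380)
  = 0.0054 + 0.0384 + 0.0994 + 0.1940 + 0.3276 = 0.6648
G = 1 − 0.6648 = 0.3352

0.335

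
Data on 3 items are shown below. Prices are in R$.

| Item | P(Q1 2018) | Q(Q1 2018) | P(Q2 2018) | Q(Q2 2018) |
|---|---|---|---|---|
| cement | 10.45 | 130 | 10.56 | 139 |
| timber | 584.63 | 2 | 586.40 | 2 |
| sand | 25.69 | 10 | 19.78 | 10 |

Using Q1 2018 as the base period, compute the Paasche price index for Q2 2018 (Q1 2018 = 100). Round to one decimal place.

98.6

Paasche price index uses current-period quantities as weights.
ΣP(Q2 2018)·Q(Q2 2018) = 10.56×139 + 586.40×2 + 19.78×10 = 1467.84 + 1172.8 + 197.8 = 2838.44
ΣP(Q1 2018)·Q(Q2 2018) = 10.45×139 + 584.63×2 + 25.69×10 = 1452.55 + 1169.26 + 256.9 = 2878.71
Index = 2838.44 / 2878.71 × 100 = 98.6011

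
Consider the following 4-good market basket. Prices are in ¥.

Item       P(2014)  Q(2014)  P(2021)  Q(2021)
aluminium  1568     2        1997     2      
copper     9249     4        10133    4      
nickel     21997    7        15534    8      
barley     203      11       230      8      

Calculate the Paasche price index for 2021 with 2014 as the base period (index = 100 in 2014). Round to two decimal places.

Paasche price index uses current-period quantities as weights.
ΣP(2021)·Q(2021) = 1997×2 + 10133×4 + 15534×8 + 230×8 = 3994 + 40532 + 124272 + 1840 = 170638
ΣP(2014)·Q(2021) = 1568×2 + 9249×4 + 21997×8 + 203×8 = 3136 + 36996 + 175976 + 1624 = 217732
Index = 170638 / 217732 × 100 = 78.3707

78.37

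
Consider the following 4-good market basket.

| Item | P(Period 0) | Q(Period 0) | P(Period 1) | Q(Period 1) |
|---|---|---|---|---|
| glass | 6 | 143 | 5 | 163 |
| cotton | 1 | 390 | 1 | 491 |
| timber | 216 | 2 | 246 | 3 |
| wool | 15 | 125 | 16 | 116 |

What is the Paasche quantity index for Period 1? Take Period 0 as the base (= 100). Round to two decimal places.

Paasche quantity index uses current-period prices as weights.
ΣP(Period 1)·Q(Period 1) = 5×163 + 1×491 + 246×3 + 16×116 = 815 + 491 + 738 + 1856 = 3900
ΣP(Period 1)·Q(Period 0) = 5×143 + 1×390 + 246×2 + 16×125 = 715 + 390 + 492 + 2000 = 3597
Index = 3900 / 3597 × 100 = 108.4237

108.42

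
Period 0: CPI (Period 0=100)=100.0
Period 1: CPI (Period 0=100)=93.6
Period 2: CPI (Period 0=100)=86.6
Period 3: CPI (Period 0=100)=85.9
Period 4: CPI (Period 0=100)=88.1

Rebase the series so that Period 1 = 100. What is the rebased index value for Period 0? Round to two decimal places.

Rebased(Period 0) = 100.0 / 93.6 × 100 = 106.8376

106.84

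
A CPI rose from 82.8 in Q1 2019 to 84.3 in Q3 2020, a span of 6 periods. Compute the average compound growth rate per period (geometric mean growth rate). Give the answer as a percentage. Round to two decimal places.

0.30%

Growth factor = (84.3/82.8)^(1/6) = (1.018116)^(1/6) = 1.002997
Growth rate = 1.002997 − 1 = 0.002997 = 0.2997%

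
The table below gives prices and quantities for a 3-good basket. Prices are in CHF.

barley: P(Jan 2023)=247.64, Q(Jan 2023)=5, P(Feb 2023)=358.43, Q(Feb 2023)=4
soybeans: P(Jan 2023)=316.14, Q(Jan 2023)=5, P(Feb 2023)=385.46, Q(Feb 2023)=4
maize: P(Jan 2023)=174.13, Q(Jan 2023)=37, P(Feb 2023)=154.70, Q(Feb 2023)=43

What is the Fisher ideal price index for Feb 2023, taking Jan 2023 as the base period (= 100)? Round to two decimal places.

100.38

Laspeyres component (base-period weights):
ΣP(Feb 2023)Q(Jan 2023) = 358.43×5 + 385.46×5 + 154.70×37 = 1792.15 + 1927.3 + 5723.9 = 9443.35
ΣP(Jan 2023)Q(Jan 2023) = 247.64×5 + 316.14×5 + 174.13×37 = 1238.2 + 1580.7 + 6442.81 = 9261.71
L = 9443.35 / 9261.71 × 100 = 101.9612
Paasche component (current-period weights):
ΣP(Feb 2023)Q(Feb 2023) = 358.43×4 + 385.46×4 + 154.70×43 = 1433.72 + 1541.84 + 6652.1 = 9627.66
ΣP(Jan 2023)Q(Feb 2023) = 247.64×4 + 316.14×4 + 174.13×43 = 990.56 + 1264.56 + 7487.59 = 9742.71
P = 9627.66 / 9742.71 × 100 = 98.8191
Fisher = √(L × P) = √(101.9612 × 98.8191) = 100.3779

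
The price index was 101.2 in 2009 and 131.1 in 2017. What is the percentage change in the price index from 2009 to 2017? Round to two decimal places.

Change = (131.1 − 101.2) / 101.2 × 100
       = 29.9 / 101.2 × 100 = 29.5455%

29.55%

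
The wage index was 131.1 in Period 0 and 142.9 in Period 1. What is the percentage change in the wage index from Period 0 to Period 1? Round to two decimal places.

Change = (142.9 − 131.1) / 131.1 × 100
       = 11.8 / 131.1 × 100 = 9.0008%

9.00%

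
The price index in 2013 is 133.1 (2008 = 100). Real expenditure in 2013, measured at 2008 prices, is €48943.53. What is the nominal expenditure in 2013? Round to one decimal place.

Nominal = Real × (Index/100) = 48943.53 × (133.1/100)
        = 48943.53 × 1.331 = 65143.8384

65143.8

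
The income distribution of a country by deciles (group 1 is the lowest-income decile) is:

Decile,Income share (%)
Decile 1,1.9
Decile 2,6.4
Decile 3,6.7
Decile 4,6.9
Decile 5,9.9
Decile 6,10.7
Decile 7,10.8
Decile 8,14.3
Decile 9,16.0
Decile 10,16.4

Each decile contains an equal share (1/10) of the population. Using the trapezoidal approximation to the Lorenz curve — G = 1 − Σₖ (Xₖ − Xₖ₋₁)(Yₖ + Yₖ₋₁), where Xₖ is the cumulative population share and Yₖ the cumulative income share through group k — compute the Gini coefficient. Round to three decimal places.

Cumulative income shares Yₖ: 0.0190, 0.0830, 0.1500, 0.2190, 0.3180, 0.4250, 0.5330, 0.6760, 0.8360, 1.0000
Σ (Xₖ−Xₖ₋₁)(Yₖ+Yₖ₋₁) = (1/10)(0.0190+0.0000) + (1/10)(0.0830+0.0190) + (1/10)(0.1500+0.0830) + (1/10)(0.2190+0.1500) + (1/10)(0.3180+0.2190) + (1/10)(0.4250+0.3180) + (1/10)(0.5330+0.4250) + (1/10)(0.6760+0.5330) + (1/10)(0.8360+0.6760) + (1/10)(1.0000+0.8360)
  = 0.0019 + 0.0102 + 0.0233 + 0.0369 + 0.0537 + 0.0743 + 0.0958 + 0.1209 + 0.1512 + 0.1836 = 0.7518
G = 1 − 0.7518 = 0.2482

0.248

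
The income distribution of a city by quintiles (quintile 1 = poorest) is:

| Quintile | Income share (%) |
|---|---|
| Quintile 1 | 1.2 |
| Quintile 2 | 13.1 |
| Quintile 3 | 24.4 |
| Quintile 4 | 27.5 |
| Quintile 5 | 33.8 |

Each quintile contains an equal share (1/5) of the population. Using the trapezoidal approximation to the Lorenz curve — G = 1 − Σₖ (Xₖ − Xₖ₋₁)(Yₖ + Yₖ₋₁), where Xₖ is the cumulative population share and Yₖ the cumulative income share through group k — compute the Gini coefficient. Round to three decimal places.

Cumulative income shares Yₖ: 0.0120, 0.1430, 0.3870, 0.6620, 1.0000
Σ (Xₖ−Xₖ₋₁)(Yₖ+Yₖ₋₁) = (1/5)(0.0120+0.0000) + (1/5)(0.1430+0.0120) + (1/5)(0.3870+0.1430) + (1/5)(0.6620+0.3870) + (1/5)(1.0000+0.6620)
  = 0.0024 + 0.0310 + 0.1060 + 0.2098 + 0.3324 = 0.6816
G = 1 − 0.6816 = 0.3184

0.318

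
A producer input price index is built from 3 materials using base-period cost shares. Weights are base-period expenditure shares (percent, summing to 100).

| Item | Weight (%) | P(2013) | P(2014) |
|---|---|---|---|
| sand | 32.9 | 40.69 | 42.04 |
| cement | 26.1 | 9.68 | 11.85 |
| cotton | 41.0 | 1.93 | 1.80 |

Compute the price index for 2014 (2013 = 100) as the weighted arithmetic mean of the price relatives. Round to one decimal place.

104.2

sand: 32.9 × (42.04/40.69) = 32.9 × 1.033178 = 33.9915
cement: 26.1 × (11.85/9.68) = 26.1 × 1.224174 = 31.9509
cotton: 41.0 × (1.80/1.93) = 41.0 × 0.932642 = 38.2383
Index = Σ wᵢ·(p₁ᵢ/p₀ᵢ) = 33.9915 + 31.9509 + 38.2383 = 104.1808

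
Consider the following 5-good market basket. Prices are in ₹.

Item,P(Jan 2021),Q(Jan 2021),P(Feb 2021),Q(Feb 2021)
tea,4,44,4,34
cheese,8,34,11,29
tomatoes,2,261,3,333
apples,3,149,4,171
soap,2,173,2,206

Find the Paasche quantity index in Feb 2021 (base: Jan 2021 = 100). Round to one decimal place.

Paasche quantity index uses current-period prices as weights.
ΣP(Feb 2021)·Q(Feb 2021) = 4×34 + 11×29 + 3×333 + 4×171 + 2×206 = 136 + 319 + 999 + 684 + 412 = 2550
ΣP(Feb 2021)·Q(Jan 2021) = 4×44 + 11×34 + 3×261 + 4×149 + 2×173 = 176 + 374 + 783 + 596 + 346 = 2275
Index = 2550 / 2275 × 100 = 112.0879

112.1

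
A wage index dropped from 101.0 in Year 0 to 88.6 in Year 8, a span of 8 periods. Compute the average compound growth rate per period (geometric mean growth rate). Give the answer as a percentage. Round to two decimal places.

-1.62%

Growth factor = (88.6/101.0)^(1/8) = (0.877228)^(1/8) = 0.983760
Growth rate = 0.983760 − 1 = -0.016240 = -1.6240%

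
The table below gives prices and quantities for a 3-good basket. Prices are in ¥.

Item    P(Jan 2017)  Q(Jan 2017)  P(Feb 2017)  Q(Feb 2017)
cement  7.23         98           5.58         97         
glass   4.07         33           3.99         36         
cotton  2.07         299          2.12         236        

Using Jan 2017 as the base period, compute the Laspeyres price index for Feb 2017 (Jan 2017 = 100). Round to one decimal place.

Laspeyres price index uses base-period quantities as weights.
ΣP(Feb 2017)·Q(Jan 2017) = 5.58×98 + 3.99×33 + 2.12×299 = 546.84 + 131.67 + 633.88 = 1312.39
ΣP(Jan 2017)·Q(Jan 2017) = 7.23×98 + 4.07×33 + 2.07×299 = 708.54 + 134.31 + 618.93 = 1461.78
Index = 1312.39 / 1461.78 × 100 = 89.7803

89.8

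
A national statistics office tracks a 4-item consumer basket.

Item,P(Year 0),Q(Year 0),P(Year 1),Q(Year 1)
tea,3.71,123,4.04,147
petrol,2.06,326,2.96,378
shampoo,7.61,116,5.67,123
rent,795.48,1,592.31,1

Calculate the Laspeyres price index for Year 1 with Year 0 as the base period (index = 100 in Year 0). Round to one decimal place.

96.6

Laspeyres price index uses base-period quantities as weights.
ΣP(Year 1)·Q(Year 0) = 4.04×123 + 2.96×326 + 5.67×116 + 592.31×1 = 496.92 + 964.96 + 657.72 + 592.31 = 2711.91
ΣP(Year 0)·Q(Year 0) = 3.71×123 + 2.06×326 + 7.61×116 + 795.48×1 = 456.33 + 671.56 + 882.76 + 795.48 = 2806.13
Index = 2711.91 / 2806.13 × 100 = 96.6424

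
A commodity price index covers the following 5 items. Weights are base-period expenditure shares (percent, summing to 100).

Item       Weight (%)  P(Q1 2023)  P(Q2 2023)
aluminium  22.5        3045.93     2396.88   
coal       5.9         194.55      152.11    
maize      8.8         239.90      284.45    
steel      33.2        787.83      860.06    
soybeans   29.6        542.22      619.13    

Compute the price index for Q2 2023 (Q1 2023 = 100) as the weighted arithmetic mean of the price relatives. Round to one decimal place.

aluminium: 22.5 × (2396.88/3045.93) = 22.5 × 0.786912 = 17.7055
coal: 5.9 × (152.11/194.55) = 5.9 × 0.781856 = 4.6129
maize: 8.8 × (284.45/239.90) = 8.8 × 1.185702 = 10.4342
steel: 33.2 × (860.06/787.83) = 33.2 × 1.091682 = 36.2438
soybeans: 29.6 × (619.13/542.22) = 29.6 × 1.141843 = 33.7985
Index = Σ wᵢ·(p₁ᵢ/p₀ᵢ) = 17.7055 + 4.6129 + 10.4342 + 36.2438 + 33.7985 = 102.7951

102.8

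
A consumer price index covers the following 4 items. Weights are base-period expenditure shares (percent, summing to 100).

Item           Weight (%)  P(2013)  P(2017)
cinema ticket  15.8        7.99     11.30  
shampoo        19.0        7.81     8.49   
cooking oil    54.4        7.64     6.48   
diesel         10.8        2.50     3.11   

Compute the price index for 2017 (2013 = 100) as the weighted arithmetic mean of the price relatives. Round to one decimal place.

102.6

cinema ticket: 15.8 × (11.30/7.99) = 15.8 × 1.414268 = 22.3454
shampoo: 19.0 × (8.49/7.81) = 19.0 × 1.087068 = 20.6543
cooking oil: 54.4 × (6.48/7.64) = 54.4 × 0.848168 = 46.1403
diesel: 10.8 × (3.11/2.50) = 10.8 × 1.244000 = 13.4352
Index = Σ wᵢ·(p₁ᵢ/p₀ᵢ) = 22.3454 + 20.6543 + 46.1403 + 13.4352 = 102.5752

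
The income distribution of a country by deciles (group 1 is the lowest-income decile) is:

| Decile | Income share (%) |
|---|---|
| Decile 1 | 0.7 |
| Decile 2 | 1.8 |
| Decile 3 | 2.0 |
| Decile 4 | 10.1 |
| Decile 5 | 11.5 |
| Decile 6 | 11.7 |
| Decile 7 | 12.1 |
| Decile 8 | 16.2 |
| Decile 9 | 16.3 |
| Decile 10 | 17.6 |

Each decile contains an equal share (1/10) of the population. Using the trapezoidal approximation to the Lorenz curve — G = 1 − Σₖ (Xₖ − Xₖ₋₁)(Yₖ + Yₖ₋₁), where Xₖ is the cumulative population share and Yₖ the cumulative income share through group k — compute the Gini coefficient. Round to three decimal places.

Cumulative income shares Yₖ: 0.0070, 0.0250, 0.0450, 0.1460, 0.2610, 0.3780, 0.4990, 0.6610, 0.8240, 1.0000
Σ (Xₖ−Xₖ₋₁)(Yₖ+Yₖ₋₁) = (1/10)(0.0070+0.0000) + (1/10)(0.0250+0.0070) + (1/10)(0.0450+0.0250) + (1/10)(0.1460+0.0450) + (1/10)(0.2610+0.1460) + (1/10)(0.3780+0.2610) + (1/10)(0.4990+0.3780) + (1/10)(0.6610+0.4990) + (1/10)(0.8240+0.6610) + (1/10)(1.0000+0.8240)
  = 0.0007 + 0.0032 + 0.0070 + 0.0191 + 0.0407 + 0.0639 + 0.0877 + 0.1160 + 0.1485 + 0.1824 = 0.6692
G = 1 − 0.6692 = 0.3308

0.331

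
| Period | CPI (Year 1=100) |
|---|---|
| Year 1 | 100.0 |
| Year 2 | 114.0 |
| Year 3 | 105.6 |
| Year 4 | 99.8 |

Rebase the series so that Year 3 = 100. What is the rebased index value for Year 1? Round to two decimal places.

94.70

Rebased(Year 1) = 100.0 / 105.6 × 100 = 94.6970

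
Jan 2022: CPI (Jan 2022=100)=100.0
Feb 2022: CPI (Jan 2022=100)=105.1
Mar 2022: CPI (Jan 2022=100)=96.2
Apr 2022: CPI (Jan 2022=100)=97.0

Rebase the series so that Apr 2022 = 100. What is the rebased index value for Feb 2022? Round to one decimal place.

Rebased(Feb 2022) = 105.1 / 97.0 × 100 = 108.3505

108.4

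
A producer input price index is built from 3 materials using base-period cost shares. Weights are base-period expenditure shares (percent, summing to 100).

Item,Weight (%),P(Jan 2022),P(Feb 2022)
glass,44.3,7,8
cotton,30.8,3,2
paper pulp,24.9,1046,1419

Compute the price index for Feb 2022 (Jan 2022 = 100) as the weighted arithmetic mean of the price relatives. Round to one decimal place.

104.9

glass: 44.3 × (8/7) = 44.3 × 1.142857 = 50.6286
cotton: 30.8 × (2/3) = 30.8 × 0.666667 = 20.5333
paper pulp: 24.9 × (1419/1046) = 24.9 × 1.356597 = 33.7793
Index = Σ wᵢ·(p₁ᵢ/p₀ᵢ) = 50.6286 + 20.5333 + 33.7793 = 104.9412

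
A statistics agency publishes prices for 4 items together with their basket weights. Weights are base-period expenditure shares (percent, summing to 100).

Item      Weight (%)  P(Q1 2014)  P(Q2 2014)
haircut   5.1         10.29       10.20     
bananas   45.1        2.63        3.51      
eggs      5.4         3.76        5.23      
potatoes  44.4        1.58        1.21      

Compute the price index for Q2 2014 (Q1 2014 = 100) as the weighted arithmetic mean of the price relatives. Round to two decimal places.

haircut: 5.1 × (10.20/10.29) = 5.1 × 0.991254 = 5.0554
bananas: 45.1 × (3.51/2.63) = 45.1 × 1.334601 = 60.1905
eggs: 5.4 × (5.23/3.76) = 5.4 × 1.390957 = 7.5112
potatoes: 44.4 × (1.21/1.58) = 44.4 × 0.765823 = 34.0025
Index = Σ wᵢ·(p₁ᵢ/p₀ᵢ) = 5.0554 + 60.1905 + 7.5112 + 34.0025 = 106.7596

106.76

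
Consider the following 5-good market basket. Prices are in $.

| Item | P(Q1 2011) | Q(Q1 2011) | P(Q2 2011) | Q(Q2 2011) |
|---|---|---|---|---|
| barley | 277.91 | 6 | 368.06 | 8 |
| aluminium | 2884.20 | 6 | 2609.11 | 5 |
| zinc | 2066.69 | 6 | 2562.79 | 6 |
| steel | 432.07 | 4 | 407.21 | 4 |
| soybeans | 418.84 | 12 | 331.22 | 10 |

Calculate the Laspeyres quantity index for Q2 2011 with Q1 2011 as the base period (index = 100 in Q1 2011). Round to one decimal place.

91.7

Laspeyres quantity index uses base-period prices as weights.
ΣP(Q1 2011)·Q(Q2 2011) = 277.91×8 + 2884.20×5 + 2066.69×6 + 432.07×4 + 418.84×10 = 2223.28 + 14421 + 12400.14 + 1728.28 + 4188.4 = 34961.1
ΣP(Q1 2011)·Q(Q1 2011) = 277.91×6 + 2884.20×6 + 2066.69×6 + 432.07×4 + 418.84×12 = 1667.46 + 17305.2 + 12400.14 + 1728.28 + 5026.08 = 38127.16
Index = 34961.1 / 38127.16 × 100 = 91.6961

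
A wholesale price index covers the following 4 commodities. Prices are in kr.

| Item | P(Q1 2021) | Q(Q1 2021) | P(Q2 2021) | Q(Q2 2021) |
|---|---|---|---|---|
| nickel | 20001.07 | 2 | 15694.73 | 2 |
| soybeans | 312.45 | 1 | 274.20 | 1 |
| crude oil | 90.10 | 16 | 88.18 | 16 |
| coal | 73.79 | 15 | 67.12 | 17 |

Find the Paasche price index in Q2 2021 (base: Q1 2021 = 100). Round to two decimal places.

Paasche price index uses current-period quantities as weights.
ΣP(Q2 2021)·Q(Q2 2021) = 15694.73×2 + 274.20×1 + 88.18×16 + 67.12×17 = 31389.46 + 274.2 + 1410.88 + 1141.04 = 34215.58
ΣP(Q1 2021)·Q(Q2 2021) = 20001.07×2 + 312.45×1 + 90.10×16 + 73.79×17 = 40002.14 + 312.45 + 1441.6 + 1254.43 = 43010.62
Index = 34215.58 / 43010.62 × 100 = 79.5515

79.55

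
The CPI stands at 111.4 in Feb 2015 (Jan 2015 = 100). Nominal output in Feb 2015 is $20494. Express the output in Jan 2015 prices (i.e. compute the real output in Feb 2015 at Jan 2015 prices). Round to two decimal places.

Real = Nominal ÷ (Index/100) = 20494 ÷ (111.4/100)
     = 20494 ÷ 1.114 = 18396.7684

18396.77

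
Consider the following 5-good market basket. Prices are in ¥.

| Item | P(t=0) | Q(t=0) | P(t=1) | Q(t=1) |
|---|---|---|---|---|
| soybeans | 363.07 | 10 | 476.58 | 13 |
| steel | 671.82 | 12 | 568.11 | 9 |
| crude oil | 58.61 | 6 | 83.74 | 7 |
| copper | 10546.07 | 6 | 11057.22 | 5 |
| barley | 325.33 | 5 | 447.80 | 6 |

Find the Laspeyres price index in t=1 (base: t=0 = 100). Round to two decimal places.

Laspeyres price index uses base-period quantities as weights.
ΣP(t=1)·Q(t=0) = 476.58×10 + 568.11×12 + 83.74×6 + 11057.22×6 + 447.80×5 = 4765.8 + 6817.32 + 502.44 + 66343.32 + 2239 = 80667.88
ΣP(t=0)·Q(t=0) = 363.07×10 + 671.82×12 + 58.61×6 + 10546.07×6 + 325.33×5 = 3630.7 + 8061.84 + 351.66 + 63276.42 + 1626.65 = 76947.27
Index = 80667.88 / 76947.27 × 100 = 104.8353

104.84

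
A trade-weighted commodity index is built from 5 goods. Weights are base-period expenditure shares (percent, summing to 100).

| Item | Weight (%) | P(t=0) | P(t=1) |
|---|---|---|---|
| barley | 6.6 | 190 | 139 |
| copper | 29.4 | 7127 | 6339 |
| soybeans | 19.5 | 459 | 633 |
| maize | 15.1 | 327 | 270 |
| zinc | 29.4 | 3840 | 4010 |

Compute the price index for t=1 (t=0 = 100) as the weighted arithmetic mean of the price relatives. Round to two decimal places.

101.04

barley: 6.6 × (139/190) = 6.6 × 0.731579 = 4.8284
copper: 29.4 × (6339/7127) = 29.4 × 0.889435 = 26.1494
soybeans: 19.5 × (633/459) = 19.5 × 1.379085 = 26.8922
maize: 15.1 × (270/327) = 15.1 × 0.825688 = 12.4679
zinc: 29.4 × (4010/3840) = 29.4 × 1.044271 = 30.7016
Index = Σ wᵢ·(p₁ᵢ/p₀ᵢ) = 4.8284 + 26.1494 + 26.8922 + 12.4679 + 30.7016 = 101.0394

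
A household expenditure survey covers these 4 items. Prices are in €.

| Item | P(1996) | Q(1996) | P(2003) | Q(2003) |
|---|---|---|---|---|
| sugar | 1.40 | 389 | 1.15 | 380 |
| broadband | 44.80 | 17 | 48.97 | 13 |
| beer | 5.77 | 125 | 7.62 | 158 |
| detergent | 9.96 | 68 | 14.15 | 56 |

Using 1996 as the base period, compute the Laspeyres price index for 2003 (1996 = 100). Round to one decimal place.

118.1

Laspeyres price index uses base-period quantities as weights.
ΣP(2003)·Q(1996) = 1.15×389 + 48.97×17 + 7.62×125 + 14.15×68 = 447.35 + 832.49 + 952.5 + 962.2 = 3194.54
ΣP(1996)·Q(1996) = 1.40×389 + 44.80×17 + 5.77×125 + 9.96×68 = 544.6 + 761.6 + 721.25 + 677.28 = 2704.73
Index = 3194.54 / 2704.73 × 100 = 118.1094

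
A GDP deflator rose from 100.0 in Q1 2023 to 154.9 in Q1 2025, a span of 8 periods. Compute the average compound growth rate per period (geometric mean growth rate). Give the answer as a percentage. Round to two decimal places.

5.62%

Growth factor = (154.9/100.0)^(1/8) = (1.549000)^(1/8) = 1.056225
Growth rate = 1.056225 − 1 = 0.056225 = 5.6225%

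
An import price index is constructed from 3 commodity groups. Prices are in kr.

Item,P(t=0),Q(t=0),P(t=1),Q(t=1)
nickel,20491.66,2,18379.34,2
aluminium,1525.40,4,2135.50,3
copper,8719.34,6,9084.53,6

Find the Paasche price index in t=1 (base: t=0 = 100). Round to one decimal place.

Paasche price index uses current-period quantities as weights.
ΣP(t=1)·Q(t=1) = 18379.34×2 + 2135.50×3 + 9084.53×6 = 36758.68 + 6406.5 + 54507.18 = 97672.36
ΣP(t=0)·Q(t=1) = 20491.66×2 + 1525.40×3 + 8719.34×6 = 40983.32 + 4576.2 + 52316.04 = 97875.56
Index = 97672.36 / 97875.56 × 100 = 99.7924

99.8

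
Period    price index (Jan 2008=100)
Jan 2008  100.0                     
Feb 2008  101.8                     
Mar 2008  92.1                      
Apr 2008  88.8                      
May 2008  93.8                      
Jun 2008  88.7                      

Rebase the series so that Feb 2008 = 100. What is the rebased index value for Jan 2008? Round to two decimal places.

Rebased(Jan 2008) = 100.0 / 101.8 × 100 = 98.2318

98.23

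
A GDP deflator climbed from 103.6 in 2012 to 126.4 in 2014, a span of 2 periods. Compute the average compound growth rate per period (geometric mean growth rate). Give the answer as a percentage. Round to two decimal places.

Growth factor = (126.4/103.6)^(1/2) = (1.220077)^(1/2) = 1.104571
Growth rate = 1.104571 − 1 = 0.104571 = 10.4571%

10.46%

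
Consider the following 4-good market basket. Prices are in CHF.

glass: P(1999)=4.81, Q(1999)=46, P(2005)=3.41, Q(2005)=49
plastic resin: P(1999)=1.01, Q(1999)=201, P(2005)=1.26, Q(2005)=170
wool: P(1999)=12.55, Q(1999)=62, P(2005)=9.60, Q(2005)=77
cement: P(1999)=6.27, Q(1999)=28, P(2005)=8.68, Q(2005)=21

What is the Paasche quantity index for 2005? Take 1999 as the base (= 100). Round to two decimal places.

104.36

Paasche quantity index uses current-period prices as weights.
ΣP(2005)·Q(2005) = 3.41×49 + 1.26×170 + 9.60×77 + 8.68×21 = 167.09 + 214.2 + 739.2 + 182.28 = 1302.77
ΣP(2005)·Q(1999) = 3.41×46 + 1.26×201 + 9.60×62 + 8.68×28 = 156.86 + 253.26 + 595.2 + 243.04 = 1248.36
Index = 1302.77 / 1248.36 × 100 = 104.3585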